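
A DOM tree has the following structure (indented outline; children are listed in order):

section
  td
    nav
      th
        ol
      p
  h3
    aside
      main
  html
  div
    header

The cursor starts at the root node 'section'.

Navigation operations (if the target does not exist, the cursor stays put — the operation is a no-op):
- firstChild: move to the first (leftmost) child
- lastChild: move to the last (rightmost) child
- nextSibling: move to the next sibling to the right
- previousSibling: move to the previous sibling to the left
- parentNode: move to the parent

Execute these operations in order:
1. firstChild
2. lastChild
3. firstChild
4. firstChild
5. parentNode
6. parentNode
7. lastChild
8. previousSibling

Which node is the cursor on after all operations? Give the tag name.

After 1 (firstChild): td
After 2 (lastChild): nav
After 3 (firstChild): th
After 4 (firstChild): ol
After 5 (parentNode): th
After 6 (parentNode): nav
After 7 (lastChild): p
After 8 (previousSibling): th

Answer: th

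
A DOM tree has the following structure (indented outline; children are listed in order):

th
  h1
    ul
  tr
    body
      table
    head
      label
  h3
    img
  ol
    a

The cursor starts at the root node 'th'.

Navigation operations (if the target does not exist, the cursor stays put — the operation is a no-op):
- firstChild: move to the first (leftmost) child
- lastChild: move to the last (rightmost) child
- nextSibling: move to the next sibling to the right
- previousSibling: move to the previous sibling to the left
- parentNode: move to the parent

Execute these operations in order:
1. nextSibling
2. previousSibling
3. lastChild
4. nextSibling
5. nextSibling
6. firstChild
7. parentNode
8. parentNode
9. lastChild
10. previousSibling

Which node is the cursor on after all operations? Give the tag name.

After 1 (nextSibling): th (no-op, stayed)
After 2 (previousSibling): th (no-op, stayed)
After 3 (lastChild): ol
After 4 (nextSibling): ol (no-op, stayed)
After 5 (nextSibling): ol (no-op, stayed)
After 6 (firstChild): a
After 7 (parentNode): ol
After 8 (parentNode): th
After 9 (lastChild): ol
After 10 (previousSibling): h3

Answer: h3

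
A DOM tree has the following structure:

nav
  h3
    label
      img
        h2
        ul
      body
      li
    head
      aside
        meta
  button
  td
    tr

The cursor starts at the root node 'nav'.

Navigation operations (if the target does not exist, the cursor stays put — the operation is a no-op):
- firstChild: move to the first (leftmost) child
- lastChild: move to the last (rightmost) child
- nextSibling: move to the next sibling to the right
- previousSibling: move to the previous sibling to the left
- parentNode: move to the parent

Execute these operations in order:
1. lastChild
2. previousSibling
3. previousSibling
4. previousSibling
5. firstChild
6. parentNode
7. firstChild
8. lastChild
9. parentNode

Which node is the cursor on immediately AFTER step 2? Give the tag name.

After 1 (lastChild): td
After 2 (previousSibling): button

Answer: button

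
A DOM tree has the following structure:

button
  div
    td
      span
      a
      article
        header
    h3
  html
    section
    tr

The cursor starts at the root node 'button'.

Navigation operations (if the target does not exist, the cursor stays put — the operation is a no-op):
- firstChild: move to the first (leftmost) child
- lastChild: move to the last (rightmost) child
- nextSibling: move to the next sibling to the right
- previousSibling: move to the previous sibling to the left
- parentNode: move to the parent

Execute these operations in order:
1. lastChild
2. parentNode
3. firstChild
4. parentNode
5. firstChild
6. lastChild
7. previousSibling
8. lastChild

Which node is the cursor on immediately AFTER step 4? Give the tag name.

Answer: button

Derivation:
After 1 (lastChild): html
After 2 (parentNode): button
After 3 (firstChild): div
After 4 (parentNode): button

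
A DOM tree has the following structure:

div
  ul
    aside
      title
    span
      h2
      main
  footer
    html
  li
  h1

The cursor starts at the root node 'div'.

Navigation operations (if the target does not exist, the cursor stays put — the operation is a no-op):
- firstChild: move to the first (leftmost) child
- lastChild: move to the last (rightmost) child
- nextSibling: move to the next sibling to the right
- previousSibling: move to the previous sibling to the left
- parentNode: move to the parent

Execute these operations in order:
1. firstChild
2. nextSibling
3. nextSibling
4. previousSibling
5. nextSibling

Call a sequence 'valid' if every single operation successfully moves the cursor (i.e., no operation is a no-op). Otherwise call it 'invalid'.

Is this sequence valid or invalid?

Answer: valid

Derivation:
After 1 (firstChild): ul
After 2 (nextSibling): footer
After 3 (nextSibling): li
After 4 (previousSibling): footer
After 5 (nextSibling): li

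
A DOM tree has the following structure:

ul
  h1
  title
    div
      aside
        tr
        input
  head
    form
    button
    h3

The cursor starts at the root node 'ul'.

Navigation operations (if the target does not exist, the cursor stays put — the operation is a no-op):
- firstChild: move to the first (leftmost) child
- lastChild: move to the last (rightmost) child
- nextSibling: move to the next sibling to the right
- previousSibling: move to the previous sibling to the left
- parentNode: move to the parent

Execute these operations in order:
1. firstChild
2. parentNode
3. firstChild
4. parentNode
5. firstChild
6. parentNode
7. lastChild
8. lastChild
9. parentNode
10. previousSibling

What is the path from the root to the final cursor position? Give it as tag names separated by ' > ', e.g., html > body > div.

Answer: ul > title

Derivation:
After 1 (firstChild): h1
After 2 (parentNode): ul
After 3 (firstChild): h1
After 4 (parentNode): ul
After 5 (firstChild): h1
After 6 (parentNode): ul
After 7 (lastChild): head
After 8 (lastChild): h3
After 9 (parentNode): head
After 10 (previousSibling): title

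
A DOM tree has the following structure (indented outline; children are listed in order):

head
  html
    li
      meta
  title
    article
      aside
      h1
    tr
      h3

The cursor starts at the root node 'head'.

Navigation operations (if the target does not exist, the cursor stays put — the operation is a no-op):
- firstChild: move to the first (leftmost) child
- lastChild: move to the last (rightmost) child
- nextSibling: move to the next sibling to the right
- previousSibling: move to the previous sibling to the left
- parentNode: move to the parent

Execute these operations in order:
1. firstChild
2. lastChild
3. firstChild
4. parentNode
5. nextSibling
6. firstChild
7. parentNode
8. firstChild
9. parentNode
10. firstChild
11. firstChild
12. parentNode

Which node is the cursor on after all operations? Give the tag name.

After 1 (firstChild): html
After 2 (lastChild): li
After 3 (firstChild): meta
After 4 (parentNode): li
After 5 (nextSibling): li (no-op, stayed)
After 6 (firstChild): meta
After 7 (parentNode): li
After 8 (firstChild): meta
After 9 (parentNode): li
After 10 (firstChild): meta
After 11 (firstChild): meta (no-op, stayed)
After 12 (parentNode): li

Answer: li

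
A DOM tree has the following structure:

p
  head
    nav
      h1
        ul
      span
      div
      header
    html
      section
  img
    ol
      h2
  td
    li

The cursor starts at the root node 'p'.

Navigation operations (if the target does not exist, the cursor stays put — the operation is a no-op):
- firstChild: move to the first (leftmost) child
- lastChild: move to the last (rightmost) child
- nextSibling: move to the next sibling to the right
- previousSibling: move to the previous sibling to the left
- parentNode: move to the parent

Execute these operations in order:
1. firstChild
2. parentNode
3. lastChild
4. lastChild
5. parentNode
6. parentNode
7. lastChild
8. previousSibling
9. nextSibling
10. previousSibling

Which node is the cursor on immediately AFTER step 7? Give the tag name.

After 1 (firstChild): head
After 2 (parentNode): p
After 3 (lastChild): td
After 4 (lastChild): li
After 5 (parentNode): td
After 6 (parentNode): p
After 7 (lastChild): td

Answer: td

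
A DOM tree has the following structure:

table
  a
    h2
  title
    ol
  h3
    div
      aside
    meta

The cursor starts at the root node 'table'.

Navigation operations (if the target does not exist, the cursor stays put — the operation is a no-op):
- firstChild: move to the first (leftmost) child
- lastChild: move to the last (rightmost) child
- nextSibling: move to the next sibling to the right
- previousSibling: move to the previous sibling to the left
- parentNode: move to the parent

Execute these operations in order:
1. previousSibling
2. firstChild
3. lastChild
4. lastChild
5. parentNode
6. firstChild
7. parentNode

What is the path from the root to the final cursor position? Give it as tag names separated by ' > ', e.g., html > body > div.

Answer: table > a

Derivation:
After 1 (previousSibling): table (no-op, stayed)
After 2 (firstChild): a
After 3 (lastChild): h2
After 4 (lastChild): h2 (no-op, stayed)
After 5 (parentNode): a
After 6 (firstChild): h2
After 7 (parentNode): a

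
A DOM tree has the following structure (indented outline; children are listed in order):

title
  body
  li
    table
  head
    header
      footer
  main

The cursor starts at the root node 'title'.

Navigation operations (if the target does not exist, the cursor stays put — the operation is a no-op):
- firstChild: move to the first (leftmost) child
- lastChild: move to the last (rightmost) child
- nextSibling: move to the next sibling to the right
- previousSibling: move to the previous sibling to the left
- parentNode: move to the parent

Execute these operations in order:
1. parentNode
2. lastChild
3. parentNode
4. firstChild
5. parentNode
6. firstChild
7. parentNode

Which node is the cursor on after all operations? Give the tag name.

Answer: title

Derivation:
After 1 (parentNode): title (no-op, stayed)
After 2 (lastChild): main
After 3 (parentNode): title
After 4 (firstChild): body
After 5 (parentNode): title
After 6 (firstChild): body
After 7 (parentNode): title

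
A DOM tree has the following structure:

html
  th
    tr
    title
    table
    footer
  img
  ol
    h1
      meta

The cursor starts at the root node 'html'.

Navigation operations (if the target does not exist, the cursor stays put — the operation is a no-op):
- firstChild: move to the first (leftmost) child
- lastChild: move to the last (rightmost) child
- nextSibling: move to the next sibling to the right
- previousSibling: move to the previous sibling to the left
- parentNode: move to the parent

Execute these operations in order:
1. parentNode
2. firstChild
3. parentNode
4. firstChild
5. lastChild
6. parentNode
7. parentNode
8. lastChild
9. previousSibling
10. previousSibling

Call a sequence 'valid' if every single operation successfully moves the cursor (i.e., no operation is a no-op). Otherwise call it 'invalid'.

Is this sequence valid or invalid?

Answer: invalid

Derivation:
After 1 (parentNode): html (no-op, stayed)
After 2 (firstChild): th
After 3 (parentNode): html
After 4 (firstChild): th
After 5 (lastChild): footer
After 6 (parentNode): th
After 7 (parentNode): html
After 8 (lastChild): ol
After 9 (previousSibling): img
After 10 (previousSibling): th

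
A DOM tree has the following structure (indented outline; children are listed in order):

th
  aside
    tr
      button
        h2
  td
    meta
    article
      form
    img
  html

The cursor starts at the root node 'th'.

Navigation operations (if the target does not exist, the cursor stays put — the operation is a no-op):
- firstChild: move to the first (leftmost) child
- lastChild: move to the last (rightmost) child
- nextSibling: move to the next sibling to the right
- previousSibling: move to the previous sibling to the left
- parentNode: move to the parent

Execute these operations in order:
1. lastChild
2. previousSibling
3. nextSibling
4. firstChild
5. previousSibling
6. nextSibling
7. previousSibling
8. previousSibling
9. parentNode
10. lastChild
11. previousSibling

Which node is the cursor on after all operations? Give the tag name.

Answer: td

Derivation:
After 1 (lastChild): html
After 2 (previousSibling): td
After 3 (nextSibling): html
After 4 (firstChild): html (no-op, stayed)
After 5 (previousSibling): td
After 6 (nextSibling): html
After 7 (previousSibling): td
After 8 (previousSibling): aside
After 9 (parentNode): th
After 10 (lastChild): html
After 11 (previousSibling): td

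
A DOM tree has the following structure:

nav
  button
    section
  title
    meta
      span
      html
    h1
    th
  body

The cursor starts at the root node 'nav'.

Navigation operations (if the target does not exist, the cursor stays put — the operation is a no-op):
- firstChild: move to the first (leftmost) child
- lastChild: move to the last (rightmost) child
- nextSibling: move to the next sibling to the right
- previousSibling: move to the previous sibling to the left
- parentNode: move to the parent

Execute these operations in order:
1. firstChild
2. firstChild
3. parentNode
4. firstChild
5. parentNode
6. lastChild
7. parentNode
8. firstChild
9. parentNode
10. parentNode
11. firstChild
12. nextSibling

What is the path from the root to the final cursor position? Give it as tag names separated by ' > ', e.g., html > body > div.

Answer: nav > title

Derivation:
After 1 (firstChild): button
After 2 (firstChild): section
After 3 (parentNode): button
After 4 (firstChild): section
After 5 (parentNode): button
After 6 (lastChild): section
After 7 (parentNode): button
After 8 (firstChild): section
After 9 (parentNode): button
After 10 (parentNode): nav
After 11 (firstChild): button
After 12 (nextSibling): title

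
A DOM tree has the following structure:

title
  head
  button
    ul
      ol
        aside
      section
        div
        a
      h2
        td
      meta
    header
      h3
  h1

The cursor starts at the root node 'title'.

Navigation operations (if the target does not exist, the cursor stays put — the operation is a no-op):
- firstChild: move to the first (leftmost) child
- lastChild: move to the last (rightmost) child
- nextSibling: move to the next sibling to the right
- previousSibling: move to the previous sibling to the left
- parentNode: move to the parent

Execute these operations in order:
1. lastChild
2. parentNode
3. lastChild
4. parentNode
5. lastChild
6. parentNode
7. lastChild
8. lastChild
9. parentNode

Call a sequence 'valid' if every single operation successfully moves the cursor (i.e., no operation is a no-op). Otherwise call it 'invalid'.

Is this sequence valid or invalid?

Answer: invalid

Derivation:
After 1 (lastChild): h1
After 2 (parentNode): title
After 3 (lastChild): h1
After 4 (parentNode): title
After 5 (lastChild): h1
After 6 (parentNode): title
After 7 (lastChild): h1
After 8 (lastChild): h1 (no-op, stayed)
After 9 (parentNode): title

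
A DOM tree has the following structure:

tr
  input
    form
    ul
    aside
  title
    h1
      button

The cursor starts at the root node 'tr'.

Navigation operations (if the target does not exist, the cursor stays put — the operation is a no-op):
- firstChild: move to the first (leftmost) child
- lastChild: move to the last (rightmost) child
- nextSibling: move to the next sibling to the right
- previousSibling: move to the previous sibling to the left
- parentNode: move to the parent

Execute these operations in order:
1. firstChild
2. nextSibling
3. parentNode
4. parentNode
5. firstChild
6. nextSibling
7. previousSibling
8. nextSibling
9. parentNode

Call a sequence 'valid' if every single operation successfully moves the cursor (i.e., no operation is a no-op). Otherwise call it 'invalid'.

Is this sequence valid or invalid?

After 1 (firstChild): input
After 2 (nextSibling): title
After 3 (parentNode): tr
After 4 (parentNode): tr (no-op, stayed)
After 5 (firstChild): input
After 6 (nextSibling): title
After 7 (previousSibling): input
After 8 (nextSibling): title
After 9 (parentNode): tr

Answer: invalid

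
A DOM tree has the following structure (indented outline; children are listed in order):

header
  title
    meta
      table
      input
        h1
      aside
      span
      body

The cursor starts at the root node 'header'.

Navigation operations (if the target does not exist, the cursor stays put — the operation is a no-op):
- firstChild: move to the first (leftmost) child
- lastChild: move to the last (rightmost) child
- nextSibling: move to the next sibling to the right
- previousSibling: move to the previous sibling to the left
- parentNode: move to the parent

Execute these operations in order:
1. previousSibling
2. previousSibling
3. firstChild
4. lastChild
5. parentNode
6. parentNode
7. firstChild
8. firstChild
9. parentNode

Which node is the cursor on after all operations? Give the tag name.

After 1 (previousSibling): header (no-op, stayed)
After 2 (previousSibling): header (no-op, stayed)
After 3 (firstChild): title
After 4 (lastChild): meta
After 5 (parentNode): title
After 6 (parentNode): header
After 7 (firstChild): title
After 8 (firstChild): meta
After 9 (parentNode): title

Answer: title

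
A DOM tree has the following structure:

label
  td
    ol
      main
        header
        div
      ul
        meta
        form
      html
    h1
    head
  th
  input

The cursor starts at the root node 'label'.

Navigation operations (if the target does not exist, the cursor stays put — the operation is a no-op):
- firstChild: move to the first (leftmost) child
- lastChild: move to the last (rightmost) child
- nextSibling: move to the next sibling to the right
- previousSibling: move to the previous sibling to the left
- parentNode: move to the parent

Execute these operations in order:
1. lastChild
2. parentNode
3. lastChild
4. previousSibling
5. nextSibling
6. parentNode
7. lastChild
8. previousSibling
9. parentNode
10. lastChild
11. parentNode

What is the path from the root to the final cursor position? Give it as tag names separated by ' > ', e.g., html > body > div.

After 1 (lastChild): input
After 2 (parentNode): label
After 3 (lastChild): input
After 4 (previousSibling): th
After 5 (nextSibling): input
After 6 (parentNode): label
After 7 (lastChild): input
After 8 (previousSibling): th
After 9 (parentNode): label
After 10 (lastChild): input
After 11 (parentNode): label

Answer: label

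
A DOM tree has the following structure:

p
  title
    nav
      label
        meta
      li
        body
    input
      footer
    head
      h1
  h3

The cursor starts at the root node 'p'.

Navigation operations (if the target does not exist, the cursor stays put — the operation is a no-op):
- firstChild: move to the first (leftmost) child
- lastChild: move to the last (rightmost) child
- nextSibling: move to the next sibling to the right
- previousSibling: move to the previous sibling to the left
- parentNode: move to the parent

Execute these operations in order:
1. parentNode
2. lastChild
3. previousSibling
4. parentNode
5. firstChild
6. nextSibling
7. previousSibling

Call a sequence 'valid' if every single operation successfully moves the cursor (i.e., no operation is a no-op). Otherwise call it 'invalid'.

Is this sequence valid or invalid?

Answer: invalid

Derivation:
After 1 (parentNode): p (no-op, stayed)
After 2 (lastChild): h3
After 3 (previousSibling): title
After 4 (parentNode): p
After 5 (firstChild): title
After 6 (nextSibling): h3
After 7 (previousSibling): title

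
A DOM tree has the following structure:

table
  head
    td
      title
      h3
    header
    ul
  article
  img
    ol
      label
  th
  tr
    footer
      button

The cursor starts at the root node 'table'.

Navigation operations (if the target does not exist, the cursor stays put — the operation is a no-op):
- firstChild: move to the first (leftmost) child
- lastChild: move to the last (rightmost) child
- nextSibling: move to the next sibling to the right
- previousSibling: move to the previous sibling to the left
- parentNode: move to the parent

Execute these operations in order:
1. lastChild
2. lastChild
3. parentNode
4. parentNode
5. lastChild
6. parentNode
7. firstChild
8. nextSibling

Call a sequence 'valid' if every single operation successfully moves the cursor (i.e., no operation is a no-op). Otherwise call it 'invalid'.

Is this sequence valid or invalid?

After 1 (lastChild): tr
After 2 (lastChild): footer
After 3 (parentNode): tr
After 4 (parentNode): table
After 5 (lastChild): tr
After 6 (parentNode): table
After 7 (firstChild): head
After 8 (nextSibling): article

Answer: valid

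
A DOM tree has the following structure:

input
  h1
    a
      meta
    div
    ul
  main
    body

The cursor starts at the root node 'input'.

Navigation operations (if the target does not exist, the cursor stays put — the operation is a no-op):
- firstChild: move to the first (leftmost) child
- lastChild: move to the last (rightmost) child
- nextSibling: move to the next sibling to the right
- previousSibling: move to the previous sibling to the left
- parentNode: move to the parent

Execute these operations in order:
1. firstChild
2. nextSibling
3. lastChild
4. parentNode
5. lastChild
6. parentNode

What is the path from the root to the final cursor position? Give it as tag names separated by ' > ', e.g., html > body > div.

After 1 (firstChild): h1
After 2 (nextSibling): main
After 3 (lastChild): body
After 4 (parentNode): main
After 5 (lastChild): body
After 6 (parentNode): main

Answer: input > main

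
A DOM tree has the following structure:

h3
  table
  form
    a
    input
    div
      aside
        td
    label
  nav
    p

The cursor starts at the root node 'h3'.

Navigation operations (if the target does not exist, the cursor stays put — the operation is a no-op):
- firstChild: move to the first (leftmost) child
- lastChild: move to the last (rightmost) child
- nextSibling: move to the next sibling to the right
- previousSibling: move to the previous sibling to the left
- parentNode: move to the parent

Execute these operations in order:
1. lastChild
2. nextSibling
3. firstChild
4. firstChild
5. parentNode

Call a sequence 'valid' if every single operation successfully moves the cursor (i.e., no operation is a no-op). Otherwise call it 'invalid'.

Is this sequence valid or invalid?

After 1 (lastChild): nav
After 2 (nextSibling): nav (no-op, stayed)
After 3 (firstChild): p
After 4 (firstChild): p (no-op, stayed)
After 5 (parentNode): nav

Answer: invalid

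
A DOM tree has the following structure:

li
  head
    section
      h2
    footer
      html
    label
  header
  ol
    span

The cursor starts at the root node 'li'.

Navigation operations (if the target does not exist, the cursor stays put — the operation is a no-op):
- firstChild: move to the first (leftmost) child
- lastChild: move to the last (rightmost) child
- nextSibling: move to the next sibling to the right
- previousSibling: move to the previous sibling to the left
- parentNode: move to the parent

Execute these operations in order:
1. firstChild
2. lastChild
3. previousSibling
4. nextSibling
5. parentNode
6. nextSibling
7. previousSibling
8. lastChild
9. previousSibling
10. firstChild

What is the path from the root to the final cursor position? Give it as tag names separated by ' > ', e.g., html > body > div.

After 1 (firstChild): head
After 2 (lastChild): label
After 3 (previousSibling): footer
After 4 (nextSibling): label
After 5 (parentNode): head
After 6 (nextSibling): header
After 7 (previousSibling): head
After 8 (lastChild): label
After 9 (previousSibling): footer
After 10 (firstChild): html

Answer: li > head > footer > html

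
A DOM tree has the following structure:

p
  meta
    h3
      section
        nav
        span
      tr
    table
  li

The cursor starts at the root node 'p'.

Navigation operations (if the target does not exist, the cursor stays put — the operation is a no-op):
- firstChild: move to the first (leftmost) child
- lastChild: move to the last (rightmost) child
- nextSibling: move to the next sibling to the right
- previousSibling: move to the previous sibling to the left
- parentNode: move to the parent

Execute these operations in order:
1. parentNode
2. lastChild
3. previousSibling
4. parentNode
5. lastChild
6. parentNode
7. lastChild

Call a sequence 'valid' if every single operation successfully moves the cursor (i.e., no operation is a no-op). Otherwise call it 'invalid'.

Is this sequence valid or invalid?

After 1 (parentNode): p (no-op, stayed)
After 2 (lastChild): li
After 3 (previousSibling): meta
After 4 (parentNode): p
After 5 (lastChild): li
After 6 (parentNode): p
After 7 (lastChild): li

Answer: invalid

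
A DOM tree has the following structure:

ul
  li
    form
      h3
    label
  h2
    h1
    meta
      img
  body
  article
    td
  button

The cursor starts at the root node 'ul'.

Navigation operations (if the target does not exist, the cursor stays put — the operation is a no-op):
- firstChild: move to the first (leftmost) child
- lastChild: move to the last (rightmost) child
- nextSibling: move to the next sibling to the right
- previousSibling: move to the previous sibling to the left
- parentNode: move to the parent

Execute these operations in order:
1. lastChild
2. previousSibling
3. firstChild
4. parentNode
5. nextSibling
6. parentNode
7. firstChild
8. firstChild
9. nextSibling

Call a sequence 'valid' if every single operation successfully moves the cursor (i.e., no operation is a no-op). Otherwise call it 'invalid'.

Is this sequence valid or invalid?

Answer: valid

Derivation:
After 1 (lastChild): button
After 2 (previousSibling): article
After 3 (firstChild): td
After 4 (parentNode): article
After 5 (nextSibling): button
After 6 (parentNode): ul
After 7 (firstChild): li
After 8 (firstChild): form
After 9 (nextSibling): label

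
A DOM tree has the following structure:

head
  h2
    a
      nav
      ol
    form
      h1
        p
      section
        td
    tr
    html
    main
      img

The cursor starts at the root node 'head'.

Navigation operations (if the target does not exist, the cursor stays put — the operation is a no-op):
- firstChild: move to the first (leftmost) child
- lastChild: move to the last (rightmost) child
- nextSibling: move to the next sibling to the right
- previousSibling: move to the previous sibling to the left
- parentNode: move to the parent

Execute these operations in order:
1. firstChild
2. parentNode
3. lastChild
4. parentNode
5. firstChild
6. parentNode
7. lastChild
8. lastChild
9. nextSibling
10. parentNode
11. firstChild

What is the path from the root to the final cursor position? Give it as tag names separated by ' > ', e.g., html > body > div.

Answer: head > h2 > a

Derivation:
After 1 (firstChild): h2
After 2 (parentNode): head
After 3 (lastChild): h2
After 4 (parentNode): head
After 5 (firstChild): h2
After 6 (parentNode): head
After 7 (lastChild): h2
After 8 (lastChild): main
After 9 (nextSibling): main (no-op, stayed)
After 10 (parentNode): h2
After 11 (firstChild): a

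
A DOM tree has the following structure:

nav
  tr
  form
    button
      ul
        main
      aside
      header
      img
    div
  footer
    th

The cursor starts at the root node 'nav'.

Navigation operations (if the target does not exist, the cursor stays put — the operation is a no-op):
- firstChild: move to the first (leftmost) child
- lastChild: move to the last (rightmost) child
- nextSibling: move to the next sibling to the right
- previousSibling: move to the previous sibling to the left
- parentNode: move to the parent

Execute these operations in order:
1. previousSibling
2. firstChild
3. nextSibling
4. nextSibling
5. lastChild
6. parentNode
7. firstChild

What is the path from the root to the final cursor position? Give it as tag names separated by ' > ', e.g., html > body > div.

After 1 (previousSibling): nav (no-op, stayed)
After 2 (firstChild): tr
After 3 (nextSibling): form
After 4 (nextSibling): footer
After 5 (lastChild): th
After 6 (parentNode): footer
After 7 (firstChild): th

Answer: nav > footer > th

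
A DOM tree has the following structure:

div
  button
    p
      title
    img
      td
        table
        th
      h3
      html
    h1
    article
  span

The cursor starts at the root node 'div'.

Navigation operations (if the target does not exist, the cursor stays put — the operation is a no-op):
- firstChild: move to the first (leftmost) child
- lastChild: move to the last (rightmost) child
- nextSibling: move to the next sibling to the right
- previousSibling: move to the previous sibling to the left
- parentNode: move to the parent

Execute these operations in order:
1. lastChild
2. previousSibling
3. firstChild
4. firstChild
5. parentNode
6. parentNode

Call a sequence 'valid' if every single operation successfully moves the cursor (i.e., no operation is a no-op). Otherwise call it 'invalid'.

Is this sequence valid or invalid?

Answer: valid

Derivation:
After 1 (lastChild): span
After 2 (previousSibling): button
After 3 (firstChild): p
After 4 (firstChild): title
After 5 (parentNode): p
After 6 (parentNode): button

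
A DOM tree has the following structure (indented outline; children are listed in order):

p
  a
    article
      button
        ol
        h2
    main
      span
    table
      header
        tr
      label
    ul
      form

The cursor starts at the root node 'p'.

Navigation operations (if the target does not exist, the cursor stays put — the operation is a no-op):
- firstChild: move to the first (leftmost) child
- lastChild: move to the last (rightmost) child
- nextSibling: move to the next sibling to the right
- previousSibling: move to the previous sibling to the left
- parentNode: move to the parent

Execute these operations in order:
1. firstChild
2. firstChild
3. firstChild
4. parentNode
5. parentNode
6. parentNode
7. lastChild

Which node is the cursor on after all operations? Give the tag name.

Answer: a

Derivation:
After 1 (firstChild): a
After 2 (firstChild): article
After 3 (firstChild): button
After 4 (parentNode): article
After 5 (parentNode): a
After 6 (parentNode): p
After 7 (lastChild): a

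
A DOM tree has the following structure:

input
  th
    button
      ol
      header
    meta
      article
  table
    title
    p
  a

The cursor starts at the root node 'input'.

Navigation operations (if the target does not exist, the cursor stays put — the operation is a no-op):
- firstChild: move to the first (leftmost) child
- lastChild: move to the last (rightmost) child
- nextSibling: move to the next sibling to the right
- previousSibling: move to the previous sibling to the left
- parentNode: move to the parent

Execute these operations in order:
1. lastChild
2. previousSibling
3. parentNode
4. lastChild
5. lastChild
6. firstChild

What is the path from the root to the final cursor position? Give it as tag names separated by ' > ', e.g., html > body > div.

After 1 (lastChild): a
After 2 (previousSibling): table
After 3 (parentNode): input
After 4 (lastChild): a
After 5 (lastChild): a (no-op, stayed)
After 6 (firstChild): a (no-op, stayed)

Answer: input > a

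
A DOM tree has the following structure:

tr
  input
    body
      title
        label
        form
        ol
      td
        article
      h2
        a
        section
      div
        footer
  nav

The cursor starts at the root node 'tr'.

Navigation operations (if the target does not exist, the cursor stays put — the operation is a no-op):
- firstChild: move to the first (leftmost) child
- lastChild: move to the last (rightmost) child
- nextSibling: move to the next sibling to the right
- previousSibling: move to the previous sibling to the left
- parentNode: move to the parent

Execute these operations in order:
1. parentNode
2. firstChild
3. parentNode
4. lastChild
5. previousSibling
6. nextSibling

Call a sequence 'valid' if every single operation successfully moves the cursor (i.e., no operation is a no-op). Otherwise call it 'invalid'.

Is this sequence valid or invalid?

After 1 (parentNode): tr (no-op, stayed)
After 2 (firstChild): input
After 3 (parentNode): tr
After 4 (lastChild): nav
After 5 (previousSibling): input
After 6 (nextSibling): nav

Answer: invalid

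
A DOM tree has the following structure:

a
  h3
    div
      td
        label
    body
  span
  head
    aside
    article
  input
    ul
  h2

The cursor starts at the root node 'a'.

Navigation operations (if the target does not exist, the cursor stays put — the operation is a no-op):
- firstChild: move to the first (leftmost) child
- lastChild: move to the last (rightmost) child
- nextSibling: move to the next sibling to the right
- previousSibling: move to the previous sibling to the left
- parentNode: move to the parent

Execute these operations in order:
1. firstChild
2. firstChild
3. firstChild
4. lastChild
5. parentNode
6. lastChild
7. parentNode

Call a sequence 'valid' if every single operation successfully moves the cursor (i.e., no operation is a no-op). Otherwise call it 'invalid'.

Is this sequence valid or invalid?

Answer: valid

Derivation:
After 1 (firstChild): h3
After 2 (firstChild): div
After 3 (firstChild): td
After 4 (lastChild): label
After 5 (parentNode): td
After 6 (lastChild): label
After 7 (parentNode): td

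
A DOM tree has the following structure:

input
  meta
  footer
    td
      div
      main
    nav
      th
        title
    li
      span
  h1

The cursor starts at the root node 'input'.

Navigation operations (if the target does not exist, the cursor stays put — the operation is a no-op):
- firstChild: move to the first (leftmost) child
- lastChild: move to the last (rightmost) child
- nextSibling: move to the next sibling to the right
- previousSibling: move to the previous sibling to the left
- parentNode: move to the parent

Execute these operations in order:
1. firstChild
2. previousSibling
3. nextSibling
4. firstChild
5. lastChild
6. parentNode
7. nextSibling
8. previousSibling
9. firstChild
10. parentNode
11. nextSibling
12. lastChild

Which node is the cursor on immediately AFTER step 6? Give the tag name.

Answer: td

Derivation:
After 1 (firstChild): meta
After 2 (previousSibling): meta (no-op, stayed)
After 3 (nextSibling): footer
After 4 (firstChild): td
After 5 (lastChild): main
After 6 (parentNode): td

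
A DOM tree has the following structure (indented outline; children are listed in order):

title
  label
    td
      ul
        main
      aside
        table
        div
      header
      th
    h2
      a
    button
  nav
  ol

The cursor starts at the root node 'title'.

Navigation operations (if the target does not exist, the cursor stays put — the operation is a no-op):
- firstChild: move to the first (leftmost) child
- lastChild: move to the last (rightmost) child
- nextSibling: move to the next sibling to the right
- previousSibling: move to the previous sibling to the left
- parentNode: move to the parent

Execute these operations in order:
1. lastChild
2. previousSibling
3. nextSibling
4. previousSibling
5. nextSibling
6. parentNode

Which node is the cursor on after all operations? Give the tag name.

Answer: title

Derivation:
After 1 (lastChild): ol
After 2 (previousSibling): nav
After 3 (nextSibling): ol
After 4 (previousSibling): nav
After 5 (nextSibling): ol
After 6 (parentNode): title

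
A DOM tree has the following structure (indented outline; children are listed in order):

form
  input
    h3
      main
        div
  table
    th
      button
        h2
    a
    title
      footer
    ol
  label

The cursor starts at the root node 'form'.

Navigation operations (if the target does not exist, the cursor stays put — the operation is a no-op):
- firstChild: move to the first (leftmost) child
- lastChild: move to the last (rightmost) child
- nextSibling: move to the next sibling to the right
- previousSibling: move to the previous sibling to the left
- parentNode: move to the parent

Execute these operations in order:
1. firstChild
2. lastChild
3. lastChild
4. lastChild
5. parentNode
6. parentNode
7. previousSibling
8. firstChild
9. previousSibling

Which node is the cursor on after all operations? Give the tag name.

After 1 (firstChild): input
After 2 (lastChild): h3
After 3 (lastChild): main
After 4 (lastChild): div
After 5 (parentNode): main
After 6 (parentNode): h3
After 7 (previousSibling): h3 (no-op, stayed)
After 8 (firstChild): main
After 9 (previousSibling): main (no-op, stayed)

Answer: main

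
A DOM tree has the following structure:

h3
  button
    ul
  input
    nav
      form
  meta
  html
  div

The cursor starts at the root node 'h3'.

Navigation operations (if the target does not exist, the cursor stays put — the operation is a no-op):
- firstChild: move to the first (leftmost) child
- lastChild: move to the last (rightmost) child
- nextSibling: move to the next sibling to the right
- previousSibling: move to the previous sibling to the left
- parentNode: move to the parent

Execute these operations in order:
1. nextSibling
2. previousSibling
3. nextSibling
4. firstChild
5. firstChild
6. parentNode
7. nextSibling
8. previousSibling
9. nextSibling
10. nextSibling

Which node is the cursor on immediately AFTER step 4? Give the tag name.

After 1 (nextSibling): h3 (no-op, stayed)
After 2 (previousSibling): h3 (no-op, stayed)
After 3 (nextSibling): h3 (no-op, stayed)
After 4 (firstChild): button

Answer: button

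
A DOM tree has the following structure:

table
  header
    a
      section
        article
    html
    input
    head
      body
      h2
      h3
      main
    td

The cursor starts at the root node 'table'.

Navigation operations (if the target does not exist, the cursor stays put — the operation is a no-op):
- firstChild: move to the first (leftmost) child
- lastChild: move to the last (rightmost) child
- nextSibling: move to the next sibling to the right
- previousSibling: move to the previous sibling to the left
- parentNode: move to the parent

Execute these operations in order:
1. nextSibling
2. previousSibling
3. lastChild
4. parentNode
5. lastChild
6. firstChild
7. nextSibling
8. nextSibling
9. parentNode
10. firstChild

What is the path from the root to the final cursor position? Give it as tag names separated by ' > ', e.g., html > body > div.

After 1 (nextSibling): table (no-op, stayed)
After 2 (previousSibling): table (no-op, stayed)
After 3 (lastChild): header
After 4 (parentNode): table
After 5 (lastChild): header
After 6 (firstChild): a
After 7 (nextSibling): html
After 8 (nextSibling): input
After 9 (parentNode): header
After 10 (firstChild): a

Answer: table > header > a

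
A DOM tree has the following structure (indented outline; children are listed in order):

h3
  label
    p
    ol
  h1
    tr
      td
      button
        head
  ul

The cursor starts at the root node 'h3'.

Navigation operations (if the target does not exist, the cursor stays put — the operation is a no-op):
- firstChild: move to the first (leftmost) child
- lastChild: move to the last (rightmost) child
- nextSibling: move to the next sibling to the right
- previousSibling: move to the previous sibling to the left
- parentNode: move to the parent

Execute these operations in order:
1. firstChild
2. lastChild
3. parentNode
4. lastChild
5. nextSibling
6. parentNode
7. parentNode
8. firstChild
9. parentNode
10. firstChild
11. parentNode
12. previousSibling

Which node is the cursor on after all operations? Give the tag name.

Answer: h3

Derivation:
After 1 (firstChild): label
After 2 (lastChild): ol
After 3 (parentNode): label
After 4 (lastChild): ol
After 5 (nextSibling): ol (no-op, stayed)
After 6 (parentNode): label
After 7 (parentNode): h3
After 8 (firstChild): label
After 9 (parentNode): h3
After 10 (firstChild): label
After 11 (parentNode): h3
After 12 (previousSibling): h3 (no-op, stayed)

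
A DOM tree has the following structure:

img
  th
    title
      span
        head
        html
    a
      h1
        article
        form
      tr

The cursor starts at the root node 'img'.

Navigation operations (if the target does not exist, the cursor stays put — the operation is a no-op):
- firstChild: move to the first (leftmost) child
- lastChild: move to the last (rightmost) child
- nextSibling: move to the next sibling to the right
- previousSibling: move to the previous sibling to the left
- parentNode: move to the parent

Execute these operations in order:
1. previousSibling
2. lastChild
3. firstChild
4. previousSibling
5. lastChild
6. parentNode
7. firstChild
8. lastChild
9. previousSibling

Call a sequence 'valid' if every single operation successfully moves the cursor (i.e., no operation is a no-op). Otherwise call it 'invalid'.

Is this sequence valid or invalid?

After 1 (previousSibling): img (no-op, stayed)
After 2 (lastChild): th
After 3 (firstChild): title
After 4 (previousSibling): title (no-op, stayed)
After 5 (lastChild): span
After 6 (parentNode): title
After 7 (firstChild): span
After 8 (lastChild): html
After 9 (previousSibling): head

Answer: invalid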